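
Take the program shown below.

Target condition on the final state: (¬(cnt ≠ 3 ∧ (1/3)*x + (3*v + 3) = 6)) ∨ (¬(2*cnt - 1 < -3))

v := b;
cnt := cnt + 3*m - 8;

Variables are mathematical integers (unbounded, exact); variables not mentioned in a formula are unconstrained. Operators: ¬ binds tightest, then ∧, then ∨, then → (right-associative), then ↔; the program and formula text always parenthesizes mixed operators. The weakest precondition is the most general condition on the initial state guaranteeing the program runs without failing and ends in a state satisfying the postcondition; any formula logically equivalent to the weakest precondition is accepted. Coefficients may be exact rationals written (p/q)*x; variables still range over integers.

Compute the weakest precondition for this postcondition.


Working backward. After the program, the postcondition (¬(cnt ≠ 3 ∧ (1/3)*x + (3*v + 3) = 6)) ∨ (¬(2*cnt - 1 < -3)) must hold; in canonical form it is (¬(cnt ≠ 3 ∧ 3*v + (1/3)*x = 3)) ∨ (¬(2*cnt < -2)).
Before cnt := cnt + 3*m - 8: (¬(cnt + 3*m ≠ 11 ∧ 3*v + (1/3)*x = 3)) ∨ (¬(2*cnt + 6*m < 14))
Before v := b: (¬(cnt + 3*m ≠ 11 ∧ 3*b + (1/3)*x = 3)) ∨ (¬(2*cnt + 6*m < 14))
Answer: WP = (¬(cnt + 3*m ≠ 11 ∧ 3*b + (1/3)*x = 3)) ∨ (¬(2*cnt + 6*m < 14))


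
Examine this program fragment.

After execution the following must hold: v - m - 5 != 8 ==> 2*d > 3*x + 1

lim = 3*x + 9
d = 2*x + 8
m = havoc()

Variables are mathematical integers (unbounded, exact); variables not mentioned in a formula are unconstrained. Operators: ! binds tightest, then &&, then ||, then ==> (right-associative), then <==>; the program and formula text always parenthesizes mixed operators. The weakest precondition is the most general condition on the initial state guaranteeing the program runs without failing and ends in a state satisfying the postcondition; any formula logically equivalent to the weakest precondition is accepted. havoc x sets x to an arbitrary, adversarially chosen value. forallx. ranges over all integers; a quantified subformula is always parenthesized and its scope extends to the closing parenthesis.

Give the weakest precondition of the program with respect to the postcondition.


Working backward. After the program, the postcondition v - m - 5 != 8 ==> 2*d > 3*x + 1 must hold; in canonical form it is v != m + 13 ==> 2*d > 3*x + 1.
Before havoc m: forall m_1. (v != m_1 + 13 ==> 2*d > 3*x + 1)
Before d := 2*x + 8: forall m_1. (v != m_1 + 13 ==> x > -15)
Before lim := 3*x + 9: forall m_1. (v != m_1 + 13 ==> x > -15)
Answer: WP = forall m_1. (v != m_1 + 13 ==> x > -15)


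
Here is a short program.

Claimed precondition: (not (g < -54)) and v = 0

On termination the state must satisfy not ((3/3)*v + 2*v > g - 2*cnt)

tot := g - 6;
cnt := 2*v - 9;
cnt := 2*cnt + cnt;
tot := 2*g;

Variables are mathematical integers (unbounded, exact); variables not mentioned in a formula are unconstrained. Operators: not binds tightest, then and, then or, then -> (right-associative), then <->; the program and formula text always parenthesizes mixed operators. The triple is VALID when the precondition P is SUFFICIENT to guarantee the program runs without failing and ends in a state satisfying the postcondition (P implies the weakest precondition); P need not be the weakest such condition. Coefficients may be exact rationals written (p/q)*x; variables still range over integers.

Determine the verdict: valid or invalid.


Working backward. After the program, the postcondition not ((3/3)*v + 2*v > g - 2*cnt) must hold; in canonical form it is not (2*cnt + 3*v > g).
Before tot := 2*g: not (2*cnt + 3*v > g)
Before cnt := 2*cnt + cnt: not (6*cnt + 3*v > g)
Before cnt := 2*v - 9: not (15*v > g + 54)
Before tot := g - 6: not (15*v > g + 54)
The weakest precondition is not (15*v > g + 54).
Check whether (not (g < -54)) and v = 0 implies it.
Every state satisfying the precondition satisfies the weakest precondition: the implication holds.
Answer: valid


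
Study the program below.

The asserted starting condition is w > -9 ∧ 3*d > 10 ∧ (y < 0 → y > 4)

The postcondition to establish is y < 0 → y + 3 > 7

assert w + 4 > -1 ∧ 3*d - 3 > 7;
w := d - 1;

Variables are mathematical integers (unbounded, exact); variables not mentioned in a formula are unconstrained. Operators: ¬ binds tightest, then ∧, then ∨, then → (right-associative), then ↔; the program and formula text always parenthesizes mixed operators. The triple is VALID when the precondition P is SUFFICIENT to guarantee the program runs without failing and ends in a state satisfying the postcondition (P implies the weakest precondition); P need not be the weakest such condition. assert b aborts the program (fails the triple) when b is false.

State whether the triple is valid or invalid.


Working backward. After the program, the postcondition y < 0 → y + 3 > 7 must hold; in canonical form it is y < 0 → y > 4.
Before w := d - 1: y < 0 → y > 4
Before assert w + 4 > -1 ∧ 3*d - 3 > 7: w > -5 ∧ 3*d > 10 ∧ (y < 0 → y > 4)
The weakest precondition is w > -5 ∧ 3*d > 10 ∧ (y < 0 → y > 4).
Check whether w > -9 ∧ 3*d > 10 ∧ (y < 0 → y > 4) implies it.
Countermodel: at the initial state d = 4, w = -5, y = 5, the precondition holds but the weakest precondition fails.
Answer: invalid


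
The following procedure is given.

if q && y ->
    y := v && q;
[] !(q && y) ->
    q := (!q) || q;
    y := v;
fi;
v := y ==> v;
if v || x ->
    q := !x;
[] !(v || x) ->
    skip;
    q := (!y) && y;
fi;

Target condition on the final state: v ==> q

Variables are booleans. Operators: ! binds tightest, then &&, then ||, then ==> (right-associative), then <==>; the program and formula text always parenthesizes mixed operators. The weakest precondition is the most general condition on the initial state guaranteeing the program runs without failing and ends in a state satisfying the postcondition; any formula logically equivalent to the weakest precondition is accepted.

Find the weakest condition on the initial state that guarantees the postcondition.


Working backward. After the program, v ==> q must hold.
Then branch requires v ==> (!x); else branch requires !v.
Before the if: ((v || x) ==> (v ==> (!x))) && ((!(v || x)) ==> (!v))
Before v := y ==> v: (((y ==> v) || x) ==> ((y ==> v) ==> (!x))) && ((!((y ==> v) || x)) ==> (!(y ==> v)))
Then branch requires ((((v && q) ==> v) || x) ==> (((v && q) ==> v) ==> (!x))) && ((!(((v && q) ==> v) || x)) ==> (!((v && q) ==> v))); else branch requires !x.
Before the if: ((q && y) ==> (((((v && q) ==> v) || x) ==> (((v && q) ==> v) ==> (!x))) && ((!(((v && q) ==> v) || x)) ==> (!((v && q) ==> v))))) && ((!(q && y)) ==> (!x))
Answer: WP = ((q && y) ==> (((((v && q) ==> v) || x) ==> (((v && q) ==> v) ==> (!x))) && ((!(((v && q) ==> v) || x)) ==> (!((v && q) ==> v))))) && ((!(q && y)) ==> (!x))


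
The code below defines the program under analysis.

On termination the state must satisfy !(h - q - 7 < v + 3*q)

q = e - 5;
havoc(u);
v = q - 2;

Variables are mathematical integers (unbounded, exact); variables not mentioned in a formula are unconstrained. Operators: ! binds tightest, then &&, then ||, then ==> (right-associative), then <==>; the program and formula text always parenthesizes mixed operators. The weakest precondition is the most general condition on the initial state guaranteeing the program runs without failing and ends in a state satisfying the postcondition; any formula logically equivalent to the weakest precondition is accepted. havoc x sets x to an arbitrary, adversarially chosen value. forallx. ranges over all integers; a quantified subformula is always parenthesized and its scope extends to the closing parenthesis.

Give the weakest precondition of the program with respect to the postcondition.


Working backward. After the program, the postcondition !(h - q - 7 < v + 3*q) must hold; in canonical form it is !(h < 4*q + v + 7).
Before v := q - 2: !(h < 5*q + 5)
Before havoc u: !(h < 5*q + 5)
Before q := e - 5: !(h < 5*e - 20)
Answer: WP = !(h < 5*e - 20)


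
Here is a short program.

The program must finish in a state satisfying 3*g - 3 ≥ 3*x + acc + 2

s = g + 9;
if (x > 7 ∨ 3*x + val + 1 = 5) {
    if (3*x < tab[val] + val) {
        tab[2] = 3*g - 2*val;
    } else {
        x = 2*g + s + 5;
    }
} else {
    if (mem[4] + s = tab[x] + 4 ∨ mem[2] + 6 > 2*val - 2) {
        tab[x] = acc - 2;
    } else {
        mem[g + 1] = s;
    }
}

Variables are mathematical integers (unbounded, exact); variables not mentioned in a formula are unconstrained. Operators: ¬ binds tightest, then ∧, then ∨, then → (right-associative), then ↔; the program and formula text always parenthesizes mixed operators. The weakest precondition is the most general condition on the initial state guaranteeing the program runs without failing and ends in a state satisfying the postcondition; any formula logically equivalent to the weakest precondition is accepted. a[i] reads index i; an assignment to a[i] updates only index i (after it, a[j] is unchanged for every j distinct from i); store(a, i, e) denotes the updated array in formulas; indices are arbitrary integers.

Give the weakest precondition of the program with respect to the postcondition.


Working backward. After the program, the postcondition 3*g - 3 ≥ 3*x + acc + 2 must hold; in canonical form it is 3*g ≥ acc + 3*x + 5.
Then branch requires (3*x < tab[val] + val → 3*g ≥ acc + 3*x + 5) ∧ ((¬(3*x < tab[val] + val)) → acc + 3*g + 3*s ≤ -20); else branch requires ((mem[4] + s = tab[x] + 4 ∨ mem[2] > 2*val - 8) → 3*g ≥ acc + 3*x + 5) ∧ ((¬(mem[4] + s = tab[x] + 4 ∨ mem[2] > 2*val - 8)) → 3*g ≥ acc + 3*x + 5).
Before the if: ((x > 7 ∨ val + 3*x = 4) → ((3*x < tab[val] + val → 3*g ≥ acc + 3*x + 5) ∧ ((¬(3*x < tab[val] + val)) → acc + 3*g + 3*s ≤ -20))) ∧ ((¬(x > 7 ∨ val + 3*x = 4)) → (((mem[4] + s = tab[x] + 4 ∨ mem[2] > 2*val - 8) → 3*g ≥ acc + 3*x + 5) ∧ ((¬(mem[4] + s = tab[x] + 4 ∨ mem[2] > 2*val - 8)) → 3*g ≥ acc + 3*x + 5)))
Before s := g + 9: ((x > 7 ∨ val + 3*x = 4) → ((3*x < tab[val] + val → 3*g ≥ acc + 3*x + 5) ∧ ((¬(3*x < tab[val] + val)) → acc + 6*g ≤ -47))) ∧ ((¬(x > 7 ∨ val + 3*x = 4)) → (((mem[4] + g = tab[x] - 5 ∨ mem[2] > 2*val - 8) → 3*g ≥ acc + 3*x + 5) ∧ ((¬(mem[4] + g = tab[x] - 5 ∨ mem[2] > 2*val - 8)) → 3*g ≥ acc + 3*x + 5)))
Answer: WP = ((x > 7 ∨ val + 3*x = 4) → ((3*x < tab[val] + val → 3*g ≥ acc + 3*x + 5) ∧ ((¬(3*x < tab[val] + val)) → acc + 6*g ≤ -47))) ∧ ((¬(x > 7 ∨ val + 3*x = 4)) → (((mem[4] + g = tab[x] - 5 ∨ mem[2] > 2*val - 8) → 3*g ≥ acc + 3*x + 5) ∧ ((¬(mem[4] + g = tab[x] - 5 ∨ mem[2] > 2*val - 8)) → 3*g ≥ acc + 3*x + 5)))


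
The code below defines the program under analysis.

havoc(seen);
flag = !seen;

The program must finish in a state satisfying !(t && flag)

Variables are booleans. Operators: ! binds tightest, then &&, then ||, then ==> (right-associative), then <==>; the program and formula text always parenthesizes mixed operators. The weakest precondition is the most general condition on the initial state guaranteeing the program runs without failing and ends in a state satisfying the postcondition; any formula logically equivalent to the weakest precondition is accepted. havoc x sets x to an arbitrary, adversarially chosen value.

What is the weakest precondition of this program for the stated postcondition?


Working backward. After the program, !(t && flag) must hold.
Before flag := !seen: !(t && (!seen))
Before havoc seen: !t
Answer: WP = !t


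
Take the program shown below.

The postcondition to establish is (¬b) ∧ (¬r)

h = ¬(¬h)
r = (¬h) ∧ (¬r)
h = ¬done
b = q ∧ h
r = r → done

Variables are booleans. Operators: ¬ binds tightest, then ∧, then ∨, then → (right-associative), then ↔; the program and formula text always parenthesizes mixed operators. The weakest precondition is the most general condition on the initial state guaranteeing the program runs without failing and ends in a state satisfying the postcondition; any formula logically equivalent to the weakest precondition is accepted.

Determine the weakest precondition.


Working backward. After the program, (¬b) ∧ (¬r) must hold.
Before r := r → done: (¬b) ∧ (¬(r → done))
Before b := q ∧ h: (¬(q ∧ h)) ∧ (¬(r → done))
Before h := ¬done: (¬(q ∧ (¬done))) ∧ (¬(r → done))
Before r := (¬h) ∧ (¬r): (¬(q ∧ (¬done))) ∧ (¬(((¬h) ∧ (¬r)) → done))
Before h := ¬(¬h): (¬(q ∧ (¬done))) ∧ (¬(((¬h) ∧ (¬r)) → done))
Answer: WP = (¬(q ∧ (¬done))) ∧ (¬(((¬h) ∧ (¬r)) → done))


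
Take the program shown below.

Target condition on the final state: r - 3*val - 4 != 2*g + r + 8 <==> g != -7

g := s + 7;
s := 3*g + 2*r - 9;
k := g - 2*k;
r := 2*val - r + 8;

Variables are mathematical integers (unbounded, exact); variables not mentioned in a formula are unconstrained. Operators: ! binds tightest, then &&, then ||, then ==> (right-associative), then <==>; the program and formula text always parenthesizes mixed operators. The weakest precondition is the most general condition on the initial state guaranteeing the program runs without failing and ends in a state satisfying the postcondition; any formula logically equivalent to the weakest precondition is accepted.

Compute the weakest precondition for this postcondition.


Working backward. After the program, the postcondition r - 3*val - 4 != 2*g + r + 8 <==> g != -7 must hold; in canonical form it is 2*g + 3*val != -12 <==> g != -7.
Before r := 2*val - r + 8: 2*g + 3*val != -12 <==> g != -7
Before k := g - 2*k: 2*g + 3*val != -12 <==> g != -7
Before s := 3*g + 2*r - 9: 2*g + 3*val != -12 <==> g != -7
Before g := s + 7: 2*s + 3*val != -26 <==> s != -14
Answer: WP = 2*s + 3*val != -26 <==> s != -14


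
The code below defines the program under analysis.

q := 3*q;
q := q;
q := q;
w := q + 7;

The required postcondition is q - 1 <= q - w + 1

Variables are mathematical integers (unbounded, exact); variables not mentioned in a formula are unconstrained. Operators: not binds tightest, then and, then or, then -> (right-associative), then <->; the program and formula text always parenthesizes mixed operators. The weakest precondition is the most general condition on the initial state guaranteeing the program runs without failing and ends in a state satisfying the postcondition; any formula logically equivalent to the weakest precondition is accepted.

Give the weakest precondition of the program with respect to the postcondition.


Working backward. After the program, the postcondition q - 1 <= q - w + 1 must hold; in canonical form it is w <= 2.
Before w := q + 7: q <= -5
Before q := q: q <= -5
Before q := q: q <= -5
Before q := 3*q: 3*q <= -5
Answer: WP = 3*q <= -5


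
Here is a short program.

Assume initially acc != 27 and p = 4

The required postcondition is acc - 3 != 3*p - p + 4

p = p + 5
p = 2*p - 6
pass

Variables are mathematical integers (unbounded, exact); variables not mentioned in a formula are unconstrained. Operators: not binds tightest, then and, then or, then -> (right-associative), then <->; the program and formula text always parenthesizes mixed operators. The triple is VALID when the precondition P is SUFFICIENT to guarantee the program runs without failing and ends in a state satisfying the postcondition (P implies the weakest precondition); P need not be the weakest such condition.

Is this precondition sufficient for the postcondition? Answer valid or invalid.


Working backward. After the program, the postcondition acc - 3 != 3*p - p + 4 must hold; in canonical form it is acc != 2*p + 7.
Before skip: acc != 2*p + 7
Before p := 2*p - 6: acc != 4*p - 5
Before p := p + 5: acc != 4*p + 15
The weakest precondition is acc != 4*p + 15.
Check whether acc != 27 and p = 4 implies it.
Countermodel: at the initial state acc = 31, p = 4, the precondition holds but the weakest precondition fails.
Answer: invalid


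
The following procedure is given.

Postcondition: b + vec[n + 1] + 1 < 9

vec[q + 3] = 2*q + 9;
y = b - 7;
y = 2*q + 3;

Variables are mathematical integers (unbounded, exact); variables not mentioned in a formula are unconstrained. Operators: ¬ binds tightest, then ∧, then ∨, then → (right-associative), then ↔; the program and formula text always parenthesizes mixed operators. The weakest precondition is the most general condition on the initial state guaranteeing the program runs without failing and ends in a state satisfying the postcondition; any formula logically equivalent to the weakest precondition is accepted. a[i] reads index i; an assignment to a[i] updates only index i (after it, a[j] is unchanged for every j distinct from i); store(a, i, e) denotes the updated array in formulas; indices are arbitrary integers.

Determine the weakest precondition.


Working backward. After the program, the postcondition b + vec[n + 1] + 1 < 9 must hold; in canonical form it is vec[n + 1] + b < 8.
Before y := 2*q + 3: vec[n + 1] + b < 8
Before y := b - 7: vec[n + 1] + b < 8
Before vec[q + 3] := 2*q + 9: store(vec, q + 3, 2*q + 9)[n + 1] + b < 8
Answer: WP = store(vec, q + 3, 2*q + 9)[n + 1] + b < 8


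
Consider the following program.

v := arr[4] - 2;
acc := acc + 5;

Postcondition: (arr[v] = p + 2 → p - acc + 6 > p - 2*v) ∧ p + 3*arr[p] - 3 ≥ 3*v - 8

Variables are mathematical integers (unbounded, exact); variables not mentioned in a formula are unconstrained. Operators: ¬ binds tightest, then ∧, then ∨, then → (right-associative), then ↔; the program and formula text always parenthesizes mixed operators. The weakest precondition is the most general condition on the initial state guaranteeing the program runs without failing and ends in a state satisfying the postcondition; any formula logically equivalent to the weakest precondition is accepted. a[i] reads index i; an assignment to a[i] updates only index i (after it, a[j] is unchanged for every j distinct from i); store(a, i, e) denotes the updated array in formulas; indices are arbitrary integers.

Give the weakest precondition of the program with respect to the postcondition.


Working backward. After the program, the postcondition (arr[v] = p + 2 → p - acc + 6 > p - 2*v) ∧ p + 3*arr[p] - 3 ≥ 3*v - 8 must hold; in canonical form it is (arr[v] = p + 2 → 2*v > acc - 6) ∧ 3*arr[p] + p ≥ 3*v - 5.
Before acc := acc + 5: (arr[v] = p + 2 → 2*v > acc - 1) ∧ 3*arr[p] + p ≥ 3*v - 5
Before v := arr[4] - 2: (arr[arr[4] - 2] = p + 2 → 2*arr[4] > acc + 3) ∧ 3*arr[p] + p ≥ 3*arr[4] - 11
Answer: WP = (arr[arr[4] - 2] = p + 2 → 2*arr[4] > acc + 3) ∧ 3*arr[p] + p ≥ 3*arr[4] - 11


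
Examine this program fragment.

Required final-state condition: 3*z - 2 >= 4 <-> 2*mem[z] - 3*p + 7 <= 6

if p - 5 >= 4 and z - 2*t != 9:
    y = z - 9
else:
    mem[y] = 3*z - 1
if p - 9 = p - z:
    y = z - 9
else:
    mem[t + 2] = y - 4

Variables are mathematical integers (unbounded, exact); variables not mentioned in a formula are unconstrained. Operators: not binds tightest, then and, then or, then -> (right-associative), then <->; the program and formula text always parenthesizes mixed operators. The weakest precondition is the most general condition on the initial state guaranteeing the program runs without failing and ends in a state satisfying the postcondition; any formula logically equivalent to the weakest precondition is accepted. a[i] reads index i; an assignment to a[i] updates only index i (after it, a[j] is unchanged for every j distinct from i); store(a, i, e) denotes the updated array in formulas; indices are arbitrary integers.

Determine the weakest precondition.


Working backward. After the program, the postcondition 3*z - 2 >= 4 <-> 2*mem[z] - 3*p + 7 <= 6 must hold; in canonical form it is 3*z >= 6 <-> 2*mem[z] <= 3*p - 1.
Then branch requires 3*z >= 6 <-> 2*mem[z] <= 3*p - 1; else branch requires 3*z >= 6 <-> 2*store(mem, t + 2, y - 4)[z] <= 3*p - 1.
Before the if: (z = 9 -> (3*z >= 6 <-> 2*mem[z] <= 3*p - 1)) and ((not (z = 9)) -> (3*z >= 6 <-> 2*store(mem, t + 2, y - 4)[z] <= 3*p - 1))
Then branch requires (z = 9 -> (3*z >= 6 <-> 2*mem[z] <= 3*p - 1)) and ((not (z = 9)) -> (3*z >= 6 <-> 2*store(mem, t + 2, z - 13)[z] <= 3*p - 1)); else branch requires (z = 9 -> (3*z >= 6 <-> 2*store(mem, y, 3*z - 1)[z] <= 3*p - 1)) and ((not (z = 9)) -> (3*z >= 6 <-> 2*store(store(mem, y, 3*z - 1), t + 2, y - 4)[z] <= 3*p - 1)).
Before the if: ((p >= 9 and z != 2*t + 9) -> ((z = 9 -> (3*z >= 6 <-> 2*mem[z] <= 3*p - 1)) and ((not (z = 9)) -> (3*z >= 6 <-> 2*store(mem, t + 2, z - 13)[z] <= 3*p - 1)))) and ((not (p >= 9 and z != 2*t + 9)) -> ((z = 9 -> (3*z >= 6 <-> 2*store(mem, y, 3*z - 1)[z] <= 3*p - 1)) and ((not (z = 9)) -> (3*z >= 6 <-> 2*store(store(mem, y, 3*z - 1), t + 2, y - 4)[z] <= 3*p - 1))))
Answer: WP = ((p >= 9 and z != 2*t + 9) -> ((z = 9 -> (3*z >= 6 <-> 2*mem[z] <= 3*p - 1)) and ((not (z = 9)) -> (3*z >= 6 <-> 2*store(mem, t + 2, z - 13)[z] <= 3*p - 1)))) and ((not (p >= 9 and z != 2*t + 9)) -> ((z = 9 -> (3*z >= 6 <-> 2*store(mem, y, 3*z - 1)[z] <= 3*p - 1)) and ((not (z = 9)) -> (3*z >= 6 <-> 2*store(store(mem, y, 3*z - 1), t + 2, y - 4)[z] <= 3*p - 1))))


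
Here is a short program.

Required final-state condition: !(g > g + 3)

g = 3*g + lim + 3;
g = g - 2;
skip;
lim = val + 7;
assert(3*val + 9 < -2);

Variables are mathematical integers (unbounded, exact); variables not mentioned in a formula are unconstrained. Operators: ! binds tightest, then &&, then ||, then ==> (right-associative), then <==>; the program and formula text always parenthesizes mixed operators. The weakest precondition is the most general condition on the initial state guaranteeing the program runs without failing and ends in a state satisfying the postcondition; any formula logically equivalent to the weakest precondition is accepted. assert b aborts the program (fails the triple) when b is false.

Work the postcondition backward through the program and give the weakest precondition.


Working backward. After the program, the postcondition !(g > g + 3) must hold; in canonical form it is true.
Before assert 3*val + 9 < -2: 3*val < -11
Before lim := val + 7: 3*val < -11
Before skip: 3*val < -11
Before g := g - 2: 3*val < -11
Before g := 3*g + lim + 3: 3*val < -11
Answer: WP = 3*val < -11


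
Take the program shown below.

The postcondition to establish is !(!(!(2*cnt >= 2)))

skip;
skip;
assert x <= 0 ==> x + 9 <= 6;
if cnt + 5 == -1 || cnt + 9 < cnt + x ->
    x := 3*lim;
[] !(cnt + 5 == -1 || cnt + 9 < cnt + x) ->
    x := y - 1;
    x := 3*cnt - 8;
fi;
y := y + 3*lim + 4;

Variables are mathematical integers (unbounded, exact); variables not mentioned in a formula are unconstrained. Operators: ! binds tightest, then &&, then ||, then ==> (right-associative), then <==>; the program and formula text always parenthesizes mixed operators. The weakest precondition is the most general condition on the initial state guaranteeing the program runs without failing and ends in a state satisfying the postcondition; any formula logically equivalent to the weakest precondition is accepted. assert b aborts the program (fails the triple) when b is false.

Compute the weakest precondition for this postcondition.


Working backward. After the program, the postcondition !(!(!(2*cnt >= 2))) must hold; in canonical form it is !(2*cnt >= 2).
Before y := y + 3*lim + 4: !(2*cnt >= 2)
Then branch requires !(2*cnt >= 2); else branch requires !(2*cnt >= 2).
Before the if: ((cnt == -6 || x > 9) ==> (!(2*cnt >= 2))) && ((!(cnt == -6 || x > 9)) ==> (!(2*cnt >= 2)))
Before assert x <= 0 ==> x + 9 <= 6: (x <= 0 ==> x <= -3) && ((cnt == -6 || x > 9) ==> (!(2*cnt >= 2))) && ((!(cnt == -6 || x > 9)) ==> (!(2*cnt >= 2)))
Before skip: (x <= 0 ==> x <= -3) && ((cnt == -6 || x > 9) ==> (!(2*cnt >= 2))) && ((!(cnt == -6 || x > 9)) ==> (!(2*cnt >= 2)))
Before skip: (x <= 0 ==> x <= -3) && ((cnt == -6 || x > 9) ==> (!(2*cnt >= 2))) && ((!(cnt == -6 || x > 9)) ==> (!(2*cnt >= 2)))
Answer: WP = (x <= 0 ==> x <= -3) && ((cnt == -6 || x > 9) ==> (!(2*cnt >= 2))) && ((!(cnt == -6 || x > 9)) ==> (!(2*cnt >= 2)))


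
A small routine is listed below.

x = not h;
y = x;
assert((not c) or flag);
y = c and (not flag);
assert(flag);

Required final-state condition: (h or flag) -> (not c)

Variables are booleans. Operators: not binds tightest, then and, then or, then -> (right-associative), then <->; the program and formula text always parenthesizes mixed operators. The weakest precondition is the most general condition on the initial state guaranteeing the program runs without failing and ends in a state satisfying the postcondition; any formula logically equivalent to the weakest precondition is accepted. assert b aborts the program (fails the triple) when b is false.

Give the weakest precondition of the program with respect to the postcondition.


Working backward. After the program, (h or flag) -> (not c) must hold.
Before assert flag: flag and ((h or flag) -> (not c))
Before y := c and (not flag): flag and ((h or flag) -> (not c))
Before assert (not c) or flag: ((not c) or flag) and flag and ((h or flag) -> (not c))
Before y := x: ((not c) or flag) and flag and ((h or flag) -> (not c))
Before x := not h: ((not c) or flag) and flag and ((h or flag) -> (not c))
Answer: WP = ((not c) or flag) and flag and ((h or flag) -> (not c))


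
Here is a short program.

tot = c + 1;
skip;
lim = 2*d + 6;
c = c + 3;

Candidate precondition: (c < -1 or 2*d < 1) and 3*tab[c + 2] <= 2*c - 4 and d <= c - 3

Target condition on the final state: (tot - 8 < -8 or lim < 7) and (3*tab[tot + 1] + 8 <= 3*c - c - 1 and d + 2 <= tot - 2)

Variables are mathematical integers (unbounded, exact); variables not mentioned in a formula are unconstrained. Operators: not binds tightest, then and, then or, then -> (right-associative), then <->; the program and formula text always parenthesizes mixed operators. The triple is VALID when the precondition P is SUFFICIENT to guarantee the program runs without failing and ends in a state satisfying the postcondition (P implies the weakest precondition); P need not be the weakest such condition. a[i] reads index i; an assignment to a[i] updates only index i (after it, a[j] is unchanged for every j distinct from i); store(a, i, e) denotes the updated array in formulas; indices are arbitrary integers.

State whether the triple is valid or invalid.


Working backward. After the program, the postcondition (tot - 8 < -8 or lim < 7) and (3*tab[tot + 1] + 8 <= 3*c - c - 1 and d + 2 <= tot - 2) must hold; in canonical form it is (tot < 0 or lim < 7) and 3*tab[tot + 1] <= 2*c - 9 and d <= tot - 4.
Before c := c + 3: (tot < 0 or lim < 7) and 3*tab[tot + 1] <= 2*c - 3 and d <= tot - 4
Before lim := 2*d + 6: (tot < 0 or 2*d < 1) and 3*tab[tot + 1] <= 2*c - 3 and d <= tot - 4
Before skip: (tot < 0 or 2*d < 1) and 3*tab[tot + 1] <= 2*c - 3 and d <= tot - 4
Before tot := c + 1: (c < -1 or 2*d < 1) and 3*tab[c + 2] <= 2*c - 3 and d <= c - 3
The weakest precondition is (c < -1 or 2*d < 1) and 3*tab[c + 2] <= 2*c - 3 and d <= c - 3.
Check whether (c < -1 or 2*d < 1) and 3*tab[c + 2] <= 2*c - 4 and d <= c - 3 implies it.
Every state satisfying the precondition satisfies the weakest precondition: the implication holds.
Answer: valid


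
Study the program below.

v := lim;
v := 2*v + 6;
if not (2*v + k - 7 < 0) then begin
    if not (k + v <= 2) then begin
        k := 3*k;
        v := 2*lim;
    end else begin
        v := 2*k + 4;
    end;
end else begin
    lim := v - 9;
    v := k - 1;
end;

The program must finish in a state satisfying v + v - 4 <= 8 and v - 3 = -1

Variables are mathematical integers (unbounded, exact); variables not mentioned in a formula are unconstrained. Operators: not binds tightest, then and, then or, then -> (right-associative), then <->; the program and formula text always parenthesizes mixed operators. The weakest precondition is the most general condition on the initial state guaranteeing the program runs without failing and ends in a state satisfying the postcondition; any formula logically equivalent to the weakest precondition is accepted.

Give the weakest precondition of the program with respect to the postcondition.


Working backward. After the program, the postcondition v + v - 4 <= 8 and v - 3 = -1 must hold; in canonical form it is 2*v <= 12 and v = 2.
Then branch requires ((not (k + v <= 2)) -> (4*lim <= 12 and 2*lim = 2)) and (k + v <= 2 -> (4*k <= 4 and 2*k = -2)); else branch requires 2*k <= 14 and k = 3.
Before the if: ((not (k + 2*v < 7)) -> (((not (k + v <= 2)) -> (4*lim <= 12 and 2*lim = 2)) and (k + v <= 2 -> (4*k <= 4 and 2*k = -2)))) and (k + 2*v < 7 -> (2*k <= 14 and k = 3))
Before v := 2*v + 6: ((not (k + 4*v < -5)) -> (((not (k + 2*v <= -4)) -> (4*lim <= 12 and 2*lim = 2)) and (k + 2*v <= -4 -> (4*k <= 4 and 2*k = -2)))) and (k + 4*v < -5 -> (2*k <= 14 and k = 3))
Before v := lim: ((not (k + 4*lim < -5)) -> (((not (k + 2*lim <= -4)) -> (4*lim <= 12 and 2*lim = 2)) and (k + 2*lim <= -4 -> (4*k <= 4 and 2*k = -2)))) and (k + 4*lim < -5 -> (2*k <= 14 and k = 3))
Answer: WP = ((not (k + 4*lim < -5)) -> (((not (k + 2*lim <= -4)) -> (4*lim <= 12 and 2*lim = 2)) and (k + 2*lim <= -4 -> (4*k <= 4 and 2*k = -2)))) and (k + 4*lim < -5 -> (2*k <= 14 and k = 3))


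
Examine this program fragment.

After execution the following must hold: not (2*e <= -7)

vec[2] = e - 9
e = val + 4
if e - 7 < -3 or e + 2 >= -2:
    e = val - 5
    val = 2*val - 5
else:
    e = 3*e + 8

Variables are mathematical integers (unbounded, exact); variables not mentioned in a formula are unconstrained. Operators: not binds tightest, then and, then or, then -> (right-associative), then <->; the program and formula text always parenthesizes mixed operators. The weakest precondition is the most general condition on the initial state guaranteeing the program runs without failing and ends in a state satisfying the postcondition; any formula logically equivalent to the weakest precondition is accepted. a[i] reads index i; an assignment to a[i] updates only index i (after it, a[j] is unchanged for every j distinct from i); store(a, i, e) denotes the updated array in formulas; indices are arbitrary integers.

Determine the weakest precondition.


Working backward. After the program, not (2*e <= -7) must hold.
Then branch requires not (2*val <= 3); else branch requires not (6*e <= -23).
Before the if: ((e < 4 or e >= -4) -> (not (2*val <= 3))) and ((not (e < 4 or e >= -4)) -> (not (6*e <= -23)))
Before e := val + 4: ((val < 0 or val >= -8) -> (not (2*val <= 3))) and ((not (val < 0 or val >= -8)) -> (not (6*val <= -47)))
Before vec[2] := e - 9: ((val < 0 or val >= -8) -> (not (2*val <= 3))) and ((not (val < 0 or val >= -8)) -> (not (6*val <= -47)))
Answer: WP = ((val < 0 or val >= -8) -> (not (2*val <= 3))) and ((not (val < 0 or val >= -8)) -> (not (6*val <= -47)))


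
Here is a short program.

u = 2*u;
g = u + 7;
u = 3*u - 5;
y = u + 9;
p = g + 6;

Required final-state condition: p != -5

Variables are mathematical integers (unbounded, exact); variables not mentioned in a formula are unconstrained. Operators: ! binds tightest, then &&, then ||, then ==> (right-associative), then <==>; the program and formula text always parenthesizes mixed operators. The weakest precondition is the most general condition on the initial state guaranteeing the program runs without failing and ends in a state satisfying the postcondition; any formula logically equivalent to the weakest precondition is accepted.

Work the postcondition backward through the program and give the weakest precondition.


Working backward. After the program, p != -5 must hold.
Before p := g + 6: g != -11
Before y := u + 9: g != -11
Before u := 3*u - 5: g != -11
Before g := u + 7: u != -18
Before u := 2*u: 2*u != -18
Answer: WP = 2*u != -18


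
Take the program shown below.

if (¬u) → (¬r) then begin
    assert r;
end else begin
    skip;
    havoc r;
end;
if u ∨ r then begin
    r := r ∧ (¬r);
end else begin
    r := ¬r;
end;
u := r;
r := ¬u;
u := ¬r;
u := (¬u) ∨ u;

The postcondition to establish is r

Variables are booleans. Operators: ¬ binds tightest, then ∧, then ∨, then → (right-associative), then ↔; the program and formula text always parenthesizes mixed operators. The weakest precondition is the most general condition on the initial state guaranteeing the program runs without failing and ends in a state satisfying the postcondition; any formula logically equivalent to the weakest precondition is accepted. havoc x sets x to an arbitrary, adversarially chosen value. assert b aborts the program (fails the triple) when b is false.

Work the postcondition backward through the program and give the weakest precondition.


Working backward. After the program, r must hold.
Before u := (¬u) ∨ u: r
Before u := ¬r: r
Before r := ¬u: ¬u
Before u := r: ¬r
Then branch requires true; else branch requires r.
Before the if: (¬(u ∨ r)) → r
Then branch requires r ∧ ((¬(u ∨ r)) → r); else branch requires u.
Before the if: (((¬u) → (¬r)) → (r ∧ ((¬(u ∨ r)) → r))) ∧ ((¬((¬u) → (¬r))) → u)
Answer: WP = (((¬u) → (¬r)) → (r ∧ ((¬(u ∨ r)) → r))) ∧ ((¬((¬u) → (¬r))) → u)


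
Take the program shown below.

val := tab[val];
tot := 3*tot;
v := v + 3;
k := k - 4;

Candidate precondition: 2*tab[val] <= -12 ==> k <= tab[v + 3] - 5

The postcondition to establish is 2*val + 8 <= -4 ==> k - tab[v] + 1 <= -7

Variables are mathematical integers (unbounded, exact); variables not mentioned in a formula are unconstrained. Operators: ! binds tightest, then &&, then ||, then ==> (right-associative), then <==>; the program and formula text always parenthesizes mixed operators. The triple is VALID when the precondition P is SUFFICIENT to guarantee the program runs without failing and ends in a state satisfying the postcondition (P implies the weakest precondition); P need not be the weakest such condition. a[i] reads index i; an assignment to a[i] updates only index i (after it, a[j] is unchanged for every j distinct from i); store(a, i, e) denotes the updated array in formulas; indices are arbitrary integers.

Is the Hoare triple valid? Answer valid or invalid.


Working backward. After the program, the postcondition 2*val + 8 <= -4 ==> k - tab[v] + 1 <= -7 must hold; in canonical form it is 2*val <= -12 ==> k <= tab[v] - 8.
Before k := k - 4: 2*val <= -12 ==> k <= tab[v] - 4
Before v := v + 3: 2*val <= -12 ==> k <= tab[v + 3] - 4
Before tot := 3*tot: 2*val <= -12 ==> k <= tab[v + 3] - 4
Before val := tab[val]: 2*tab[val] <= -12 ==> k <= tab[v + 3] - 4
The weakest precondition is 2*tab[val] <= -12 ==> k <= tab[v + 3] - 4.
Check whether 2*tab[val] <= -12 ==> k <= tab[v + 3] - 5 implies it.
Every state satisfying the precondition satisfies the weakest precondition: the implication holds.
Answer: valid


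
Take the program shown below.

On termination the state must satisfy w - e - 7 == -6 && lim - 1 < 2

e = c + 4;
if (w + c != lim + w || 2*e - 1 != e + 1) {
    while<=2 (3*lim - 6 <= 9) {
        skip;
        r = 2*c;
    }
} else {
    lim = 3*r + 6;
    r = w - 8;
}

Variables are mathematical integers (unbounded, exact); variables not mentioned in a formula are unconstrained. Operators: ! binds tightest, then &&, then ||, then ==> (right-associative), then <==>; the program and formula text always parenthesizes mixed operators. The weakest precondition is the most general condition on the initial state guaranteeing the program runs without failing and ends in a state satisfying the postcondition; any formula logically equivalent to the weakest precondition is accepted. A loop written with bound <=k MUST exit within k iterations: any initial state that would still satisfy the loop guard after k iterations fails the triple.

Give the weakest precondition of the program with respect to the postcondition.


Working backward. After the program, the postcondition w - e - 7 == -6 && lim - 1 < 2 must hold; in canonical form it is w == e + 1 && lim < 3.
Then branch requires (3*lim <= 15 ==> ((3*lim <= 15 ==> ((!(3*lim <= 15)) && w == e + 1 && lim < 3)) && ((!(3*lim <= 15)) ==> (w == e + 1 && lim < 3)))) && ((!(3*lim <= 15)) ==> (w == e + 1 && lim < 3)); else branch requires w == e + 1 && 3*r < -3.
Before the if: ((c != lim || e != 2) ==> ((3*lim <= 15 ==> ((3*lim <= 15 ==> ((!(3*lim <= 15)) && w == e + 1 && lim < 3)) && ((!(3*lim <= 15)) ==> (w == e + 1 && lim < 3)))) && ((!(3*lim <= 15)) ==> (w == e + 1 && lim < 3)))) && ((!(c != lim || e != 2)) ==> (w == e + 1 && 3*r < -3))
Before e := c + 4: ((c != lim || c != -2) ==> ((3*lim <= 15 ==> ((3*lim <= 15 ==> ((!(3*lim <= 15)) && w == c + 5 && lim < 3)) && ((!(3*lim <= 15)) ==> (w == c + 5 && lim < 3)))) && ((!(3*lim <= 15)) ==> (w == c + 5 && lim < 3)))) && ((!(c != lim || c != -2)) ==> (w == c + 5 && 3*r < -3))
Answer: WP = ((c != lim || c != -2) ==> ((3*lim <= 15 ==> ((3*lim <= 15 ==> ((!(3*lim <= 15)) && w == c + 5 && lim < 3)) && ((!(3*lim <= 15)) ==> (w == c + 5 && lim < 3)))) && ((!(3*lim <= 15)) ==> (w == c + 5 && lim < 3)))) && ((!(c != lim || c != -2)) ==> (w == c + 5 && 3*r < -3))


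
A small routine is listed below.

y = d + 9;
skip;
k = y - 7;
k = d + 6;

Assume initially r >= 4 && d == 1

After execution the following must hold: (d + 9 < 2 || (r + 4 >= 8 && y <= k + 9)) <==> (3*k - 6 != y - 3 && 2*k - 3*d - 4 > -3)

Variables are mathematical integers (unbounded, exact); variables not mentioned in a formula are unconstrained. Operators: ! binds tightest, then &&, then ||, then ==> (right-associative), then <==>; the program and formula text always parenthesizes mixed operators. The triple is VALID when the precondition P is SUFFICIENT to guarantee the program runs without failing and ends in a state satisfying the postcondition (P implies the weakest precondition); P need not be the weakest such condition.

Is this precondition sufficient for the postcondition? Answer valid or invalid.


Working backward. After the program, the postcondition (d + 9 < 2 || (r + 4 >= 8 && y <= k + 9)) <==> (3*k - 6 != y - 3 && 2*k - 3*d - 4 > -3) must hold; in canonical form it is (d < -7 || (r >= 4 && y <= k + 9)) <==> (3*k != y + 3 && 2*k > 3*d + 1).
Before k := d + 6: (d < -7 || (r >= 4 && y <= d + 15)) <==> (3*d != y - 15 && d < 11)
Before k := y - 7: (d < -7 || (r >= 4 && y <= d + 15)) <==> (3*d != y - 15 && d < 11)
Before skip: (d < -7 || (r >= 4 && y <= d + 15)) <==> (3*d != y - 15 && d < 11)
Before y := d + 9: (d < -7 || r >= 4) <==> (2*d != -6 && d < 11)
The weakest precondition is (d < -7 || r >= 4) <==> (2*d != -6 && d < 11).
Check whether r >= 4 && d == 1 implies it.
Every state satisfying the precondition satisfies the weakest precondition: the implication holds.
Answer: valid


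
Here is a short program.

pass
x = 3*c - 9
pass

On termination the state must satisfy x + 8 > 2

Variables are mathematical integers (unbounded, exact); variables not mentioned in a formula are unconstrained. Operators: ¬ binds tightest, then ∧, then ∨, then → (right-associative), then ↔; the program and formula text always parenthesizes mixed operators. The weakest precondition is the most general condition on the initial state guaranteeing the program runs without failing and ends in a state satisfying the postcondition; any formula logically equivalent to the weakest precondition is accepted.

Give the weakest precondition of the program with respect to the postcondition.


Working backward. After the program, the postcondition x + 8 > 2 must hold; in canonical form it is x > -6.
Before skip: x > -6
Before x := 3*c - 9: 3*c > 3
Before skip: 3*c > 3
Answer: WP = 3*c > 3


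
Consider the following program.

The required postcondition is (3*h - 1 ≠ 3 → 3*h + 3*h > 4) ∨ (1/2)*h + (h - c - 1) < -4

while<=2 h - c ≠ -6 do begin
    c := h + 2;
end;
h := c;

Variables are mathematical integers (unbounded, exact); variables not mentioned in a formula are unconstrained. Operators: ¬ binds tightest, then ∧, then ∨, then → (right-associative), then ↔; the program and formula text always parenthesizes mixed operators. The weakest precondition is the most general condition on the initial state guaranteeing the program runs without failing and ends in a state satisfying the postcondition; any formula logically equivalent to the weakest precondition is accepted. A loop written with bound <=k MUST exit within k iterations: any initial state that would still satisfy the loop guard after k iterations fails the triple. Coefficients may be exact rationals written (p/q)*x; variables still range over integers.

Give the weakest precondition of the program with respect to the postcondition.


Working backward. After the program, the postcondition (3*h - 1 ≠ 3 → 3*h + 3*h > 4) ∨ (1/2)*h + (h - c - 1) < -4 must hold; in canonical form it is (3*h ≠ 4 → 6*h > 4) ∨ (3/2)*h < c - 3.
Before h := c: (3*c ≠ 4 → 6*c > 4) ∨ (1/2)*c < -3
Before the loop (bound <=2), unroll the exhaustion recursion (WP_0 = exit-now case; WP_j = one more guarded iteration, up to j = 2):
  WP_0: (¬(h ≠ c - 6)) ∧ ((3*c ≠ 4 → 6*c > 4) ∨ (1/2)*c < -3)
  WP_1: (¬(h ≠ c - 6)) ∧ ((¬(h ≠ c - 6)) → ((3*c ≠ 4 → 6*c > 4) ∨ (1/2)*c < -3))
  WP_2: (¬(h ≠ c - 6)) ∧ ((¬(h ≠ c - 6)) → ((3*c ≠ 4 → 6*c > 4) ∨ (1/2)*c < -3))
So before the loop: (¬(h ≠ c - 6)) ∧ ((¬(h ≠ c - 6)) → ((3*c ≠ 4 → 6*c > 4) ∨ (1/2)*c < -3))
Answer: WP = (¬(h ≠ c - 6)) ∧ ((¬(h ≠ c - 6)) → ((3*c ≠ 4 → 6*c > 4) ∨ (1/2)*c < -3))
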